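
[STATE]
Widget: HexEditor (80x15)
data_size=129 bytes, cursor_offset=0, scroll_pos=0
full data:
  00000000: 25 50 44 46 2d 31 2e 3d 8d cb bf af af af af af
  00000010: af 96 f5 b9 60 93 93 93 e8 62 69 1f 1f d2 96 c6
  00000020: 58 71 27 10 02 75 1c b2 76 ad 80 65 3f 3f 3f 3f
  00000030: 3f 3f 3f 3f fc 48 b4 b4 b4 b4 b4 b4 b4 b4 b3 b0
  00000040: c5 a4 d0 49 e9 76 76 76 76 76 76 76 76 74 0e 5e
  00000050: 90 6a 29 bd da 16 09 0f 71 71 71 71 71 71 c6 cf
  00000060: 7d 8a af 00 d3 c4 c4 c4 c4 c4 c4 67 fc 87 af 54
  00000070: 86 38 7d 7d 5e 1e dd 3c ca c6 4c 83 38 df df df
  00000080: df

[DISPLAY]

00000000  25 50 44 46 2d 31 2e 3d  8d cb bf af af af af af  |%PDF-1.=........|  
00000010  af 96 f5 b9 60 93 93 93  e8 62 69 1f 1f d2 96 c6  |....`....bi.....|  
00000020  58 71 27 10 02 75 1c b2  76 ad 80 65 3f 3f 3f 3f  |Xq'..u..v..e????|  
00000030  3f 3f 3f 3f fc 48 b4 b4  b4 b4 b4 b4 b4 b4 b3 b0  |????.H..........|  
00000040  c5 a4 d0 49 e9 76 76 76  76 76 76 76 76 74 0e 5e  |...I.vvvvvvvvt.^|  
00000050  90 6a 29 bd da 16 09 0f  71 71 71 71 71 71 c6 cf  |.j).....qqqqqq..|  
00000060  7d 8a af 00 d3 c4 c4 c4  c4 c4 c4 67 fc 87 af 54  |}..........g...T|  
00000070  86 38 7d 7d 5e 1e dd 3c  ca c6 4c 83 38 df df df  |.8}}^..<..L.8...|  
00000080  df                                                |.               |  
                                                                                
                                                                                
                                                                                
                                                                                
                                                                                
                                                                                


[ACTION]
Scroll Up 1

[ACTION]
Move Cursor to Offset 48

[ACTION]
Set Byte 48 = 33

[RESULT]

00000000  25 50 44 46 2d 31 2e 3d  8d cb bf af af af af af  |%PDF-1.=........|  
00000010  af 96 f5 b9 60 93 93 93  e8 62 69 1f 1f d2 96 c6  |....`....bi.....|  
00000020  58 71 27 10 02 75 1c b2  76 ad 80 65 3f 3f 3f 3f  |Xq'..u..v..e????|  
00000030  33 3f 3f 3f fc 48 b4 b4  b4 b4 b4 b4 b4 b4 b3 b0  |3???.H..........|  
00000040  c5 a4 d0 49 e9 76 76 76  76 76 76 76 76 74 0e 5e  |...I.vvvvvvvvt.^|  
00000050  90 6a 29 bd da 16 09 0f  71 71 71 71 71 71 c6 cf  |.j).....qqqqqq..|  
00000060  7d 8a af 00 d3 c4 c4 c4  c4 c4 c4 67 fc 87 af 54  |}..........g...T|  
00000070  86 38 7d 7d 5e 1e dd 3c  ca c6 4c 83 38 df df df  |.8}}^..<..L.8...|  
00000080  df                                                |.               |  
                                                                                
                                                                                
                                                                                
                                                                                
                                                                                
                                                                                


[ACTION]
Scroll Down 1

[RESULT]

00000010  af 96 f5 b9 60 93 93 93  e8 62 69 1f 1f d2 96 c6  |....`....bi.....|  
00000020  58 71 27 10 02 75 1c b2  76 ad 80 65 3f 3f 3f 3f  |Xq'..u..v..e????|  
00000030  33 3f 3f 3f fc 48 b4 b4  b4 b4 b4 b4 b4 b4 b3 b0  |3???.H..........|  
00000040  c5 a4 d0 49 e9 76 76 76  76 76 76 76 76 74 0e 5e  |...I.vvvvvvvvt.^|  
00000050  90 6a 29 bd da 16 09 0f  71 71 71 71 71 71 c6 cf  |.j).....qqqqqq..|  
00000060  7d 8a af 00 d3 c4 c4 c4  c4 c4 c4 67 fc 87 af 54  |}..........g...T|  
00000070  86 38 7d 7d 5e 1e dd 3c  ca c6 4c 83 38 df df df  |.8}}^..<..L.8...|  
00000080  df                                                |.               |  
                                                                                
                                                                                
                                                                                
                                                                                
                                                                                
                                                                                
                                                                                


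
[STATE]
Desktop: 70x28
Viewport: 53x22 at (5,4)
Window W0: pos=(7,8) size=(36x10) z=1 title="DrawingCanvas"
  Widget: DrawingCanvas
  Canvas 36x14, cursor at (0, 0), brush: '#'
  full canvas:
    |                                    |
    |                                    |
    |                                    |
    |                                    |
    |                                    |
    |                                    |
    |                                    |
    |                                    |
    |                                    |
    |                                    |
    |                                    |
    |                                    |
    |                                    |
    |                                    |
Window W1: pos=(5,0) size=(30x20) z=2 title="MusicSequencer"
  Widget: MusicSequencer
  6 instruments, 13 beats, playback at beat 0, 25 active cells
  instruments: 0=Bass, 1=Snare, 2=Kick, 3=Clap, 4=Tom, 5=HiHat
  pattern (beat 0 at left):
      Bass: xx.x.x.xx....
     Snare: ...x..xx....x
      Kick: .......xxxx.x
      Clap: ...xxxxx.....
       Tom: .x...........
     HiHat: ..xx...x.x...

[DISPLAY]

┃  Bass██·█·█·██····         ┃                       
┃ Snare···█··██····█         ┃                       
┃  Kick·······████·█         ┃                       
┃  Clap···█████·····         ┃                       
┃   Tom·█···········         ┃━━━━━━━┓               
┃ HiHat··██···█·█···         ┃       ┃               
┃                            ┃───────┨               
┃                            ┃       ┃               
┃                            ┃       ┃               
┃                            ┃       ┃               
┃                            ┃       ┃               
┃                            ┃       ┃               
┃                            ┃       ┃               
┃                            ┃━━━━━━━┛               
┃                            ┃                       
┗━━━━━━━━━━━━━━━━━━━━━━━━━━━━┛                       
                                                     
                                                     
                                                     
                                                     
                                                     
                                                     


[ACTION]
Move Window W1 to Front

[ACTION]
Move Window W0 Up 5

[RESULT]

┃  Bass██·█·█·██····         ┃       ┃               
┃ Snare···█··██····█         ┃───────┨               
┃  Kick·······████·█         ┃       ┃               
┃  Clap···█████·····         ┃       ┃               
┃   Tom·█···········         ┃       ┃               
┃ HiHat··██···█·█···         ┃       ┃               
┃                            ┃       ┃               
┃                            ┃       ┃               
┃                            ┃━━━━━━━┛               
┃                            ┃                       
┃                            ┃                       
┃                            ┃                       
┃                            ┃                       
┃                            ┃                       
┃                            ┃                       
┗━━━━━━━━━━━━━━━━━━━━━━━━━━━━┛                       
                                                     
                                                     
                                                     
                                                     
                                                     
                                                     


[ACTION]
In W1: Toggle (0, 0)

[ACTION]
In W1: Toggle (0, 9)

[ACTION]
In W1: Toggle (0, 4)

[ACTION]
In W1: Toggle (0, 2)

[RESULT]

┃  Bass·█████·███···         ┃       ┃               
┃ Snare···█··██····█         ┃───────┨               
┃  Kick·······████·█         ┃       ┃               
┃  Clap···█████·····         ┃       ┃               
┃   Tom·█···········         ┃       ┃               
┃ HiHat··██···█·█···         ┃       ┃               
┃                            ┃       ┃               
┃                            ┃       ┃               
┃                            ┃━━━━━━━┛               
┃                            ┃                       
┃                            ┃                       
┃                            ┃                       
┃                            ┃                       
┃                            ┃                       
┃                            ┃                       
┗━━━━━━━━━━━━━━━━━━━━━━━━━━━━┛                       
                                                     
                                                     
                                                     
                                                     
                                                     
                                                     


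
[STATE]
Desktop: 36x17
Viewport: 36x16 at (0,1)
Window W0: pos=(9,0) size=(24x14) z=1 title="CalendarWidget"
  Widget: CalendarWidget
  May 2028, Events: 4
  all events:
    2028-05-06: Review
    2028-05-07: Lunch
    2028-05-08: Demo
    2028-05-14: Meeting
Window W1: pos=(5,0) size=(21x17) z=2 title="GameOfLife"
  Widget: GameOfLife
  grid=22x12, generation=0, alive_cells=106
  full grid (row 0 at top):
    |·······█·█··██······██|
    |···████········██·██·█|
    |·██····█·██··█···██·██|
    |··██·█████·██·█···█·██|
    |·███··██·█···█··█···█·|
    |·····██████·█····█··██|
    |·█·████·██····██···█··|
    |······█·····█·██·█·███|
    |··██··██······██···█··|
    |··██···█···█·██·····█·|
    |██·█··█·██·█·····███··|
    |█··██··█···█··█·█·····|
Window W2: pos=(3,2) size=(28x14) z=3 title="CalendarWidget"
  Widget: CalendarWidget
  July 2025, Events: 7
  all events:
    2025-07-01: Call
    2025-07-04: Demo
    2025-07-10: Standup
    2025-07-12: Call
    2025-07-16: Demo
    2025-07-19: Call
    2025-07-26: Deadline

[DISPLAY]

     ┃ GameOfLife        ┃      ┃   
   ┏━━━━━━━━━━━━━━━━━━━━━━━━━━┓─┨   
   ┃ CalendarWidget           ┃ ┃   
   ┠──────────────────────────┨ ┃   
   ┃        July 2025         ┃*┃   
   ┃Mo Tu We Th Fr Sa Su      ┃*┃   
   ┃    1*  2  3  4*  5  6    ┃ ┃   
   ┃ 7  8  9 10* 11 12* 13    ┃ ┃   
   ┃14 15 16* 17 18 19* 20    ┃ ┃   
   ┃21 22 23 24 25 26* 27     ┃ ┃   
   ┃28 29 30 31               ┃ ┃   
   ┃                          ┃ ┃   
   ┃                          ┃━┛   
   ┃                          ┃     
   ┗━━━━━━━━━━━━━━━━━━━━━━━━━━┛     
     ┗━━━━━━━━━━━━━━━━━━━┛          


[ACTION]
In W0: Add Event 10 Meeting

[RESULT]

     ┃ GameOfLife        ┃      ┃   
   ┏━━━━━━━━━━━━━━━━━━━━━━━━━━┓─┨   
   ┃ CalendarWidget           ┃ ┃   
   ┠──────────────────────────┨ ┃   
   ┃        July 2025         ┃*┃   
   ┃Mo Tu We Th Fr Sa Su      ┃4┃   
   ┃    1*  2  3  4*  5  6    ┃ ┃   
   ┃ 7  8  9 10* 11 12* 13    ┃ ┃   
   ┃14 15 16* 17 18 19* 20    ┃ ┃   
   ┃21 22 23 24 25 26* 27     ┃ ┃   
   ┃28 29 30 31               ┃ ┃   
   ┃                          ┃ ┃   
   ┃                          ┃━┛   
   ┃                          ┃     
   ┗━━━━━━━━━━━━━━━━━━━━━━━━━━┛     
     ┗━━━━━━━━━━━━━━━━━━━┛          


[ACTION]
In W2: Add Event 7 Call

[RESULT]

     ┃ GameOfLife        ┃      ┃   
   ┏━━━━━━━━━━━━━━━━━━━━━━━━━━┓─┨   
   ┃ CalendarWidget           ┃ ┃   
   ┠──────────────────────────┨ ┃   
   ┃        July 2025         ┃*┃   
   ┃Mo Tu We Th Fr Sa Su      ┃4┃   
   ┃    1*  2  3  4*  5  6    ┃ ┃   
   ┃ 7*  8  9 10* 11 12* 13   ┃ ┃   
   ┃14 15 16* 17 18 19* 20    ┃ ┃   
   ┃21 22 23 24 25 26* 27     ┃ ┃   
   ┃28 29 30 31               ┃ ┃   
   ┃                          ┃ ┃   
   ┃                          ┃━┛   
   ┃                          ┃     
   ┗━━━━━━━━━━━━━━━━━━━━━━━━━━┛     
     ┗━━━━━━━━━━━━━━━━━━━┛          


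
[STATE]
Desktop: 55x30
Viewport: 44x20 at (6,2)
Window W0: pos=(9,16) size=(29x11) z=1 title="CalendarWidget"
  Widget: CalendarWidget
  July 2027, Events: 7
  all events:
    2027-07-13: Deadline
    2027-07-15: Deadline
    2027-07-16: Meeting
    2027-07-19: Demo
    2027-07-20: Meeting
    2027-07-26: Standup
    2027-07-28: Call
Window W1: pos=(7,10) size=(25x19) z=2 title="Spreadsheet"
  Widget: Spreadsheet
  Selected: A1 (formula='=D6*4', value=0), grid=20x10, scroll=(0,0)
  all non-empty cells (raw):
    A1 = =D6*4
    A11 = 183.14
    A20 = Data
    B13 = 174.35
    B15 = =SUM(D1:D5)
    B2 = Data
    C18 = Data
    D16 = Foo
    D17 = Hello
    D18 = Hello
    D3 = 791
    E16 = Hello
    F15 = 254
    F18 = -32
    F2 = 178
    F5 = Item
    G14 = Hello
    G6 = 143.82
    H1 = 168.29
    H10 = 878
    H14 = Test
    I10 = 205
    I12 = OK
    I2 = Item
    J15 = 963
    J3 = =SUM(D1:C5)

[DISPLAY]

                                            
                                            
                                            
                                            
                                            
                                            
                                            
                                            
 ┏━━━━━━━━━━━━━━━━━━━━━━━┓                  
 ┃ Spreadsheet           ┃                  
 ┠───────────────────────┨                  
 ┃A1: =D6*4              ┃                  
 ┃       A       B       ┃                  
 ┃-----------------------┃                  
 ┃  1      [0]       0   ┃━━━━━┓            
 ┃  2        0Data       ┃     ┃            
 ┃  3        0       0   ┃─────┨            
 ┃  4        0       0   ┃     ┃            
 ┃  5        0       0   ┃     ┃            
 ┃  6        0       0   ┃     ┃            


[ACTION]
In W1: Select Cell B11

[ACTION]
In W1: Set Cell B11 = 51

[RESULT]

                                            
                                            
                                            
                                            
                                            
                                            
                                            
                                            
 ┏━━━━━━━━━━━━━━━━━━━━━━━┓                  
 ┃ Spreadsheet           ┃                  
 ┠───────────────────────┨                  
 ┃B11: 51                ┃                  
 ┃       A       B       ┃                  
 ┃-----------------------┃                  
 ┃  1        0       0   ┃━━━━━┓            
 ┃  2        0Data       ┃     ┃            
 ┃  3        0       0   ┃─────┨            
 ┃  4        0       0   ┃     ┃            
 ┃  5        0       0   ┃     ┃            
 ┃  6        0       0   ┃     ┃            


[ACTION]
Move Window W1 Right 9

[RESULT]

                                            
                                            
                                            
                                            
                                            
                                            
                                            
                                            
          ┏━━━━━━━━━━━━━━━━━━━━━━━┓         
          ┃ Spreadsheet           ┃         
          ┠───────────────────────┨         
          ┃B11: 51                ┃         
          ┃       A       B       ┃         
          ┃-----------------------┃         
   ┏━━━━━━┃  1        0       0   ┃         
   ┃ Calen┃  2        0Data       ┃         
   ┠──────┃  3        0       0   ┃         
   ┃      ┃  4        0       0   ┃         
   ┃Mo Tu ┃  5        0       0   ┃         
   ┃      ┃  6        0       0   ┃         


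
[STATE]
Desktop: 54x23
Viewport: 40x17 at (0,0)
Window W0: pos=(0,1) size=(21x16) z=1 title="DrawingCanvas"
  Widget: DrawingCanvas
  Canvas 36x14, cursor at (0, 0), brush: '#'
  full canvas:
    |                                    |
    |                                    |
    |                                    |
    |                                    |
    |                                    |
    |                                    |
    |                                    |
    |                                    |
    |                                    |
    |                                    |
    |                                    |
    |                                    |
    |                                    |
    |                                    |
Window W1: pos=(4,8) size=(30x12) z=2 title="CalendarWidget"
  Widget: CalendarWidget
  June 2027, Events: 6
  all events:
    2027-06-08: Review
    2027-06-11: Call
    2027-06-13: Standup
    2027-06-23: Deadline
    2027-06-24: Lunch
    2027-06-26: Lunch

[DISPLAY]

                                        
┏━━━━━━━━━━━━━━━━━━━┓                   
┃ DrawingCanvas     ┃                   
┠───────────────────┨                   
┃+                  ┃                   
┃                   ┃                   
┃                   ┃                   
┃                   ┃                   
┃   ┏━━━━━━━━━━━━━━━━━━━━━━━━━━━━┓      
┃   ┃ CalendarWidget             ┃      
┃   ┠────────────────────────────┨      
┃   ┃         June 2027          ┃      
┃   ┃Mo Tu We Th Fr Sa Su        ┃      
┃   ┃    1  2  3  4  5  6        ┃      
┃   ┃ 7  8*  9 10 11* 12 13*     ┃      
┃   ┃14 15 16 17 18 19 20        ┃      
┗━━━┃21 22 23* 24* 25 26* 27     ┃      


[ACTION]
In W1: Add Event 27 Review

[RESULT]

                                        
┏━━━━━━━━━━━━━━━━━━━┓                   
┃ DrawingCanvas     ┃                   
┠───────────────────┨                   
┃+                  ┃                   
┃                   ┃                   
┃                   ┃                   
┃                   ┃                   
┃   ┏━━━━━━━━━━━━━━━━━━━━━━━━━━━━┓      
┃   ┃ CalendarWidget             ┃      
┃   ┠────────────────────────────┨      
┃   ┃         June 2027          ┃      
┃   ┃Mo Tu We Th Fr Sa Su        ┃      
┃   ┃    1  2  3  4  5  6        ┃      
┃   ┃ 7  8*  9 10 11* 12 13*     ┃      
┃   ┃14 15 16 17 18 19 20        ┃      
┗━━━┃21 22 23* 24* 25 26* 27*    ┃      


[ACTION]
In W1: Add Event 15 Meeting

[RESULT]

                                        
┏━━━━━━━━━━━━━━━━━━━┓                   
┃ DrawingCanvas     ┃                   
┠───────────────────┨                   
┃+                  ┃                   
┃                   ┃                   
┃                   ┃                   
┃                   ┃                   
┃   ┏━━━━━━━━━━━━━━━━━━━━━━━━━━━━┓      
┃   ┃ CalendarWidget             ┃      
┃   ┠────────────────────────────┨      
┃   ┃         June 2027          ┃      
┃   ┃Mo Tu We Th Fr Sa Su        ┃      
┃   ┃    1  2  3  4  5  6        ┃      
┃   ┃ 7  8*  9 10 11* 12 13*     ┃      
┃   ┃14 15* 16 17 18 19 20       ┃      
┗━━━┃21 22 23* 24* 25 26* 27*    ┃      


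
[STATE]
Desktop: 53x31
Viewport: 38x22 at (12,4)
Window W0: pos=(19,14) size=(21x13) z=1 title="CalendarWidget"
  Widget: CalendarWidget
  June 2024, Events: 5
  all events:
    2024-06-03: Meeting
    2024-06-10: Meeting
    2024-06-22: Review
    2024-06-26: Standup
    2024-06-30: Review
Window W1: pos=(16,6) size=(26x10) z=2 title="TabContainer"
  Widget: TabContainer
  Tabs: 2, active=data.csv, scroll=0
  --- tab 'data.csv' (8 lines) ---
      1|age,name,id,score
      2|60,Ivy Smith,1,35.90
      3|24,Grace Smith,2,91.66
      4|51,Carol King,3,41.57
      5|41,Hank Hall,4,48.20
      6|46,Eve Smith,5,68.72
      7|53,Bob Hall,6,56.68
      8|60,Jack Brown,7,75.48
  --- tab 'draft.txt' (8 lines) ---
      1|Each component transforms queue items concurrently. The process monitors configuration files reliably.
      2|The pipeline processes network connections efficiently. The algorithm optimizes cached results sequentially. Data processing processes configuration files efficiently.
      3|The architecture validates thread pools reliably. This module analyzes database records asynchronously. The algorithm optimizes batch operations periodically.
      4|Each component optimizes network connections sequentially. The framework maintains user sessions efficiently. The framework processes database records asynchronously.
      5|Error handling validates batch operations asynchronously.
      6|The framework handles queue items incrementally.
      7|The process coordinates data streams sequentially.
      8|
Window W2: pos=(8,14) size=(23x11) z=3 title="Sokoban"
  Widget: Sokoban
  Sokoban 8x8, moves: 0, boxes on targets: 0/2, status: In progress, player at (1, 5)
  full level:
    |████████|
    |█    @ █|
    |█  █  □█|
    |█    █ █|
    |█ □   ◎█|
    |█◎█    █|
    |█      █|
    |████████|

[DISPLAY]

                                      
                                      
    ┏━━━━━━━━━━━━━━━━━━━━━━━━┓        
    ┃ TabContainer           ┃        
    ┠────────────────────────┨        
    ┃[data.csv]│ draft.txt   ┃        
    ┃────────────────────────┃        
    ┃age,name,id,score       ┃        
    ┃60,Ivy Smith,1,35.90    ┃        
    ┃24,Grace Smith,2,91.66  ┃        
━━━━━━━━━━━━━━━━━━┓3,41.57   ┃        
koban             ┃━━━━━━━━━━┛        
──────────────────┨────────┨          
█████             ┃024     ┃          
  @ █             ┃ Fr Sa S┃          
█  □█             ┃     1  ┃          
  █ █             ┃6  7  8 ┃          
   ◎█             ┃3 14 15 ┃          
    █             ┃ 21 22* ┃          
    █             ┃7 28 29 ┃          
━━━━━━━━━━━━━━━━━━┛        ┃          
       ┃                   ┃          


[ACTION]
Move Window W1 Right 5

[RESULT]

                                      
                                      
         ┏━━━━━━━━━━━━━━━━━━━━━━━━┓   
         ┃ TabContainer           ┃   
         ┠────────────────────────┨   
         ┃[data.csv]│ draft.txt   ┃   
         ┃────────────────────────┃   
         ┃age,name,id,score       ┃   
         ┃60,Ivy Smith,1,35.90    ┃   
         ┃24,Grace Smith,2,91.66  ┃   
━━━━━━━━━━━━━━━━━━┓King,3,41.57   ┃   
koban             ┃━━━━━━━━━━━━━━━┛   
──────────────────┨────────┨          
█████             ┃024     ┃          
  @ █             ┃ Fr Sa S┃          
█  □█             ┃     1  ┃          
  █ █             ┃6  7  8 ┃          
   ◎█             ┃3 14 15 ┃          
    █             ┃ 21 22* ┃          
    █             ┃7 28 29 ┃          
━━━━━━━━━━━━━━━━━━┛        ┃          
       ┃                   ┃          


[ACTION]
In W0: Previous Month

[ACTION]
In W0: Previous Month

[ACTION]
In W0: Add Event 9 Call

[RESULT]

                                      
                                      
         ┏━━━━━━━━━━━━━━━━━━━━━━━━┓   
         ┃ TabContainer           ┃   
         ┠────────────────────────┨   
         ┃[data.csv]│ draft.txt   ┃   
         ┃────────────────────────┃   
         ┃age,name,id,score       ┃   
         ┃60,Ivy Smith,1,35.90    ┃   
         ┃24,Grace Smith,2,91.66  ┃   
━━━━━━━━━━━━━━━━━━┓King,3,41.57   ┃   
koban             ┃━━━━━━━━━━━━━━━┛   
──────────────────┨────────┨          
█████             ┃2024    ┃          
  @ █             ┃ Fr Sa S┃          
█  □█             ┃  5  6  ┃          
  █ █             ┃1 12 13 ┃          
   ◎█             ┃ 19 20 2┃          
    █             ┃ 26 27 2┃          
    █             ┃        ┃          
━━━━━━━━━━━━━━━━━━┛        ┃          
       ┃                   ┃          


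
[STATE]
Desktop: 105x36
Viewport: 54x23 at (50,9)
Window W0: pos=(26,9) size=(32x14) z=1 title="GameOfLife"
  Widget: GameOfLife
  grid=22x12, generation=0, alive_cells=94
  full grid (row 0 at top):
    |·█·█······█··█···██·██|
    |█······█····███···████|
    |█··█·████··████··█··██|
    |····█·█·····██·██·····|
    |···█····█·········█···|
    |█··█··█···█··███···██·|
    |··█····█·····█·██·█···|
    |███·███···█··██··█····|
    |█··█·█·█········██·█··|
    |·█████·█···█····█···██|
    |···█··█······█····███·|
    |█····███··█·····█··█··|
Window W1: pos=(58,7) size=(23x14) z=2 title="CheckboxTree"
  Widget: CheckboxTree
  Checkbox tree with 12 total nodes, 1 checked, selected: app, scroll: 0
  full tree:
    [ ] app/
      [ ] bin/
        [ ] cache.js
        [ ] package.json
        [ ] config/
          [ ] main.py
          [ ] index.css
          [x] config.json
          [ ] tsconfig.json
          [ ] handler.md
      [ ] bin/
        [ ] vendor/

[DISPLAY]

━━━━━━━┓┠─────────────────────┨                       
       ┃┃>[-] app/            ┃                       
───────┨┃   [-] bin/          ┃                       
       ┃┃     [ ] cache.js    ┃                       
       ┃┃     [ ] package.json┃                       
       ┃┃     [-] config/     ┃                       
       ┃┃       [ ] main.py   ┃                       
       ┃┃       [ ] index.css ┃                       
       ┃┃       [x] config.jso┃                       
       ┃┃       [ ] tsconfig.j┃                       
       ┃┃       [ ] handler.md┃                       
       ┃┗━━━━━━━━━━━━━━━━━━━━━┛                       
       ┃                                              
━━━━━━━┛                                              
                                                      
                                                      
                                                      
                                                      
                                                      
                                                      
                                                      
                                                      
                                                      


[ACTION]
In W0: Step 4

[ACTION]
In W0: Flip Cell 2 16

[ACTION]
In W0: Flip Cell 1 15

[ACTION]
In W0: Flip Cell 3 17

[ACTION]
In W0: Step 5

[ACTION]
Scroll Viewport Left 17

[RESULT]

━━━━━━━━━━━━━━━━━━━━━━━━┓┠─────────────────────┨      
fLife                   ┃┃>[-] app/            ┃      
────────────────────────┨┃   [-] bin/          ┃      
                        ┃┃     [ ] cache.js    ┃      
██··············        ┃┃     [ ] package.json┃      
██····██········        ┃┃     [-] config/     ┃      
········█·······        ┃┃       [ ] main.py   ┃      
·····██·········        ┃┃       [ ] index.css ┃      
·········█······        ┃┃       [x] config.jso┃      
······███····██·        ┃┃       [ ] tsconfig.j┃      
·······█·····██·        ┃┃       [ ] handler.md┃      
██········██····        ┃┗━━━━━━━━━━━━━━━━━━━━━┛      
·█·······█····█·        ┃                             
━━━━━━━━━━━━━━━━━━━━━━━━┛                             
                                                      
                                                      
                                                      
                                                      
                                                      
                                                      
                                                      
                                                      
                                                      


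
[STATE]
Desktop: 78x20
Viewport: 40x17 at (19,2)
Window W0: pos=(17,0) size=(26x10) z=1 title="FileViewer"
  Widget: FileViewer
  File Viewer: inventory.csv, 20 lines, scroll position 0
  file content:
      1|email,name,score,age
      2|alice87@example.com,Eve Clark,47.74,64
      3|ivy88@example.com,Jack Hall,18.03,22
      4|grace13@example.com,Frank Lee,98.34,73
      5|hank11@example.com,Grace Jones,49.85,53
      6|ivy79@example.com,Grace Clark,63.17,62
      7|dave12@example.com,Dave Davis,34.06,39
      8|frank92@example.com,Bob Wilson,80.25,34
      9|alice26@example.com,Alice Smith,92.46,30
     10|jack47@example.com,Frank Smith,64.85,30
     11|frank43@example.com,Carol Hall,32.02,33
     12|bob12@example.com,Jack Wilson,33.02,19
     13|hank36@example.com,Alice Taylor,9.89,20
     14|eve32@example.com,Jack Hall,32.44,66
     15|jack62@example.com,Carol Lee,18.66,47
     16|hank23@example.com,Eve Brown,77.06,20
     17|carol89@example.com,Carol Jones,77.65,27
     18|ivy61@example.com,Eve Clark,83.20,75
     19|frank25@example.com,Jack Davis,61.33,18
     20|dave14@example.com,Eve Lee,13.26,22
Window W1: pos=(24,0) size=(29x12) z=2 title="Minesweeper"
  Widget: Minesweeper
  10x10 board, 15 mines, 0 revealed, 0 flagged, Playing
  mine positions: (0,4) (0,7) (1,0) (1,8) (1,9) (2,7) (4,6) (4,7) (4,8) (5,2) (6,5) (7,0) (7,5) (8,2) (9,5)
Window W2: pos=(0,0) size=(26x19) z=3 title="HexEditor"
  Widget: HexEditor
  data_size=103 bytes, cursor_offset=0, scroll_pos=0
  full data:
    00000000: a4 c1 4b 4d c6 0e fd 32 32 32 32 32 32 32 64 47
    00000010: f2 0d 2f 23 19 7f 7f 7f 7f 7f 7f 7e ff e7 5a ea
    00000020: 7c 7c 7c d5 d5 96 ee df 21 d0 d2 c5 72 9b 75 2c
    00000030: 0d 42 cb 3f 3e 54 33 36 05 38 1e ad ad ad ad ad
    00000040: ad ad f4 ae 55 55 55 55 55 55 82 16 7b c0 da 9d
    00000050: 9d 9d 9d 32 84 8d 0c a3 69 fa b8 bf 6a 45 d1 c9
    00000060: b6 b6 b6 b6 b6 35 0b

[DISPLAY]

──────┨──────────────────────────┨      
 4d c6┃■■■■■■■■■                 ┃      
 23 19┃■■■■■■■■■                 ┃      
 d5 d5┃■■■■■■■■■                 ┃      
 3f 3e┃■■■■■■■■■                 ┃      
 ae 55┃■■■■■■■■■                 ┃      
 32 84┃■■■■■■■■■                 ┃      
 b6 b6┃■■■■■■■■■                 ┃      
      ┃■■■■■■■■■                 ┃      
      ┃━━━━━━━━━━━━━━━━━━━━━━━━━━┛      
      ┃                                 
      ┃                                 
      ┃                                 
      ┃                                 
      ┃                                 
      ┃                                 
━━━━━━┛                                 


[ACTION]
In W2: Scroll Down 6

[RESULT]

──────┨──────────────────────────┨      
 b6 b6┃■■■■■■■■■                 ┃      
      ┃■■■■■■■■■                 ┃      
      ┃■■■■■■■■■                 ┃      
      ┃■■■■■■■■■                 ┃      
      ┃■■■■■■■■■                 ┃      
      ┃■■■■■■■■■                 ┃      
      ┃■■■■■■■■■                 ┃      
      ┃■■■■■■■■■                 ┃      
      ┃━━━━━━━━━━━━━━━━━━━━━━━━━━┛      
      ┃                                 
      ┃                                 
      ┃                                 
      ┃                                 
      ┃                                 
      ┃                                 
━━━━━━┛                                 


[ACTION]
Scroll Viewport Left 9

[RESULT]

───────────────┨────────────────────────
 b6 b6 b6 b6 b6┃■■■■■■■■■               
               ┃■■■■■■■■■               
               ┃■■■■■■■■■               
               ┃■■■■■■■■■               
               ┃■■■■■■■■■               
               ┃■■■■■■■■■               
               ┃■■■■■■■■■               
               ┃■■■■■■■■■               
               ┃━━━━━━━━━━━━━━━━━━━━━━━━
               ┃                        
               ┃                        
               ┃                        
               ┃                        
               ┃                        
               ┃                        
━━━━━━━━━━━━━━━┛                        


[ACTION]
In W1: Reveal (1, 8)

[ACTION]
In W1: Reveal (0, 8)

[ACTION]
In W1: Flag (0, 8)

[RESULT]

───────────────┨────────────────────────
 b6 b6 b6 b6 b6┃■■■✹■■✹■■               
               ┃■■■■■■■✹✹               
               ┃■■■■■■✹■■               
               ┃■■■■■■■■■               
               ┃■■■■■✹✹✹■               
               ┃■✹■■■■■■■               
               ┃■■■■✹■■■■               
               ┃■■■■✹■■■■               
               ┃━━━━━━━━━━━━━━━━━━━━━━━━
               ┃                        
               ┃                        
               ┃                        
               ┃                        
               ┃                        
               ┃                        
━━━━━━━━━━━━━━━┛                        


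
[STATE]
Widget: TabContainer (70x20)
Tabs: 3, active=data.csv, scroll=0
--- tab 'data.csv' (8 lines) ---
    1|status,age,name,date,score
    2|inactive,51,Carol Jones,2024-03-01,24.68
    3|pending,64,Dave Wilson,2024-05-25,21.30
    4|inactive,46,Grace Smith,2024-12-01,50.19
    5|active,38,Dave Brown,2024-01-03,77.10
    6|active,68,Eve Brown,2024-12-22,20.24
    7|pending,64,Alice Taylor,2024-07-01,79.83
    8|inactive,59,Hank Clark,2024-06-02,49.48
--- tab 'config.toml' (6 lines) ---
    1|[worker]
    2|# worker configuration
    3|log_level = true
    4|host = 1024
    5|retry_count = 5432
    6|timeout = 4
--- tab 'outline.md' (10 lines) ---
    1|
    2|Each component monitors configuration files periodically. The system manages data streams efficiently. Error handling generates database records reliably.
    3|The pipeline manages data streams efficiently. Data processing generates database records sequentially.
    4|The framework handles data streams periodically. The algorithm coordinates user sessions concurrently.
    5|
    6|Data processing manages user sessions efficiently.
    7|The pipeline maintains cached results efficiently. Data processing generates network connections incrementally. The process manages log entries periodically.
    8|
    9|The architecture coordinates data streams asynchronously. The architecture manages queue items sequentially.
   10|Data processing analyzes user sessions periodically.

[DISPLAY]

[data.csv]│ config.toml │ outline.md                                  
──────────────────────────────────────────────────────────────────────
status,age,name,date,score                                            
inactive,51,Carol Jones,2024-03-01,24.68                              
pending,64,Dave Wilson,2024-05-25,21.30                               
inactive,46,Grace Smith,2024-12-01,50.19                              
active,38,Dave Brown,2024-01-03,77.10                                 
active,68,Eve Brown,2024-12-22,20.24                                  
pending,64,Alice Taylor,2024-07-01,79.83                              
inactive,59,Hank Clark,2024-06-02,49.48                               
                                                                      
                                                                      
                                                                      
                                                                      
                                                                      
                                                                      
                                                                      
                                                                      
                                                                      
                                                                      


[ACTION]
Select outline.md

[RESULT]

 data.csv │ config.toml │[outline.md]                                 
──────────────────────────────────────────────────────────────────────
                                                                      
Each component monitors configuration files periodically. The system m
The pipeline manages data streams efficiently. Data processing generat
The framework handles data streams periodically. The algorithm coordin
                                                                      
Data processing manages user sessions efficiently.                    
The pipeline maintains cached results efficiently. Data processing gen
                                                                      
The architecture coordinates data streams asynchronously. The architec
Data processing analyzes user sessions periodically.                  
                                                                      
                                                                      
                                                                      
                                                                      
                                                                      
                                                                      
                                                                      
                                                                      


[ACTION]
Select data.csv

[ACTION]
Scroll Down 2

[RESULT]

[data.csv]│ config.toml │ outline.md                                  
──────────────────────────────────────────────────────────────────────
pending,64,Dave Wilson,2024-05-25,21.30                               
inactive,46,Grace Smith,2024-12-01,50.19                              
active,38,Dave Brown,2024-01-03,77.10                                 
active,68,Eve Brown,2024-12-22,20.24                                  
pending,64,Alice Taylor,2024-07-01,79.83                              
inactive,59,Hank Clark,2024-06-02,49.48                               
                                                                      
                                                                      
                                                                      
                                                                      
                                                                      
                                                                      
                                                                      
                                                                      
                                                                      
                                                                      
                                                                      
                                                                      
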